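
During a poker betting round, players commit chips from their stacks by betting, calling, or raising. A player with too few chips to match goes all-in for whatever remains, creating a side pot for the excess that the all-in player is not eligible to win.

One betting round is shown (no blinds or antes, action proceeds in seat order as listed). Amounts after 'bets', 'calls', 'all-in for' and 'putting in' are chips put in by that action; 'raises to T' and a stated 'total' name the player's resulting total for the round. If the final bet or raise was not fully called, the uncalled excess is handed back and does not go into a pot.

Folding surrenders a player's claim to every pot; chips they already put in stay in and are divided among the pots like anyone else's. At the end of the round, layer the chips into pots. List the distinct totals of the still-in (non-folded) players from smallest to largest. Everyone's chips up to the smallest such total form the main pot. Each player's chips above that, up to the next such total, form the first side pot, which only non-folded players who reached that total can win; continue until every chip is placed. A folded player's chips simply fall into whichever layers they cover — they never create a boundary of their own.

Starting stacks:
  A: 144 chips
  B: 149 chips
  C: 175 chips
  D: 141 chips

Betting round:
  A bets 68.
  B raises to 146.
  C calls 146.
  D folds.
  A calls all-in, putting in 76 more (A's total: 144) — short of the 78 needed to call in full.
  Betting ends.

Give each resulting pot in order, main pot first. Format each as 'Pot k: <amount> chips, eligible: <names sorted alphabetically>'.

Pot 1: 432 chips, eligible: A, B, C
Pot 2: 4 chips, eligible: B, C

Derivation:
Contributions: A=144, B=146, C=146
Folded: D
Pot levels (distinct totals of non-folded players): 144, 146
Layer 1-144: 144 each from A, B, C = 144*3 = 432 chips; eligible A, B, C
Layer 145-146: 2 each from B, C = 2*2 = 4 chips; eligible B, C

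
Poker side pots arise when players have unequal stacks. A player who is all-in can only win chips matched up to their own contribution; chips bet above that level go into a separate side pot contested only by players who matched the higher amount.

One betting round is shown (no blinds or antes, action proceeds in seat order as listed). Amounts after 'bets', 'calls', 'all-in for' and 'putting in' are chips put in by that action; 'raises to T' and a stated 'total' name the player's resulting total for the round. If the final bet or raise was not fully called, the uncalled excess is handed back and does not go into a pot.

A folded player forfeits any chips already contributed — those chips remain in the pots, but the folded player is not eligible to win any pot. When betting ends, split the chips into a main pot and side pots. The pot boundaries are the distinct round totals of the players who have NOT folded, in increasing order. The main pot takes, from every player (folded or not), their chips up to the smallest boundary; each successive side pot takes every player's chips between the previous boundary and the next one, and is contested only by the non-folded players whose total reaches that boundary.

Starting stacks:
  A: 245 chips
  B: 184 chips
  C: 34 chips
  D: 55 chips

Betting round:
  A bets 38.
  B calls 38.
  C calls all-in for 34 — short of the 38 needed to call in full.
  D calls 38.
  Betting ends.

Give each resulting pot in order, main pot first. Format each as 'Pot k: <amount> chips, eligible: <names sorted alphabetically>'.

Pot 1: 136 chips, eligible: A, B, C, D
Pot 2: 12 chips, eligible: A, B, D

Derivation:
Contributions: A=38, B=38, C=34, D=38
Pot levels (distinct totals of non-folded players): 34, 38
Layer 1-34: 34 each from A, B, C, D = 34*4 = 136 chips; eligible A, B, C, D
Layer 35-38: 4 each from A, B, D = 4*3 = 12 chips; eligible A, B, D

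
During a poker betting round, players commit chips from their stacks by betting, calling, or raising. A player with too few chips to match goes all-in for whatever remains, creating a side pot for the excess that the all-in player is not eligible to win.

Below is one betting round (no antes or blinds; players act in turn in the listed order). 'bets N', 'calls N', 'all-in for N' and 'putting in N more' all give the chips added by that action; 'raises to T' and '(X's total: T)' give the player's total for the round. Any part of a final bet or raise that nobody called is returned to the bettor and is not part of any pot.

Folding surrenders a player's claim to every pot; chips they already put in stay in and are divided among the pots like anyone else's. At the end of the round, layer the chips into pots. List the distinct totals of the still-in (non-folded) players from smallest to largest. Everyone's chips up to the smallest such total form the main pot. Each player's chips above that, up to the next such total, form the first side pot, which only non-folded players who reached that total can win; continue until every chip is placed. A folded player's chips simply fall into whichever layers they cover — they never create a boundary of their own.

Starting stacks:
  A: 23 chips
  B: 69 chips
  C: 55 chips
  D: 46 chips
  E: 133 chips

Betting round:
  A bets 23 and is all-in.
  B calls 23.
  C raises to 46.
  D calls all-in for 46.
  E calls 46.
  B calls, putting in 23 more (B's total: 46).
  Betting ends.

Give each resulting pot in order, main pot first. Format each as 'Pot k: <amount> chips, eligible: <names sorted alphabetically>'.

Contributions: A=23, B=46, C=46, D=46, E=46
Pot levels (distinct totals of non-folded players): 23, 46
Layer 1-23: 23 each from A, B, C, D, E = 23*5 = 115 chips; eligible A, B, C, D, E
Layer 24-46: 23 each from B, C, D, E = 23*4 = 92 chips; eligible B, C, D, E

Pot 1: 115 chips, eligible: A, B, C, D, E
Pot 2: 92 chips, eligible: B, C, D, E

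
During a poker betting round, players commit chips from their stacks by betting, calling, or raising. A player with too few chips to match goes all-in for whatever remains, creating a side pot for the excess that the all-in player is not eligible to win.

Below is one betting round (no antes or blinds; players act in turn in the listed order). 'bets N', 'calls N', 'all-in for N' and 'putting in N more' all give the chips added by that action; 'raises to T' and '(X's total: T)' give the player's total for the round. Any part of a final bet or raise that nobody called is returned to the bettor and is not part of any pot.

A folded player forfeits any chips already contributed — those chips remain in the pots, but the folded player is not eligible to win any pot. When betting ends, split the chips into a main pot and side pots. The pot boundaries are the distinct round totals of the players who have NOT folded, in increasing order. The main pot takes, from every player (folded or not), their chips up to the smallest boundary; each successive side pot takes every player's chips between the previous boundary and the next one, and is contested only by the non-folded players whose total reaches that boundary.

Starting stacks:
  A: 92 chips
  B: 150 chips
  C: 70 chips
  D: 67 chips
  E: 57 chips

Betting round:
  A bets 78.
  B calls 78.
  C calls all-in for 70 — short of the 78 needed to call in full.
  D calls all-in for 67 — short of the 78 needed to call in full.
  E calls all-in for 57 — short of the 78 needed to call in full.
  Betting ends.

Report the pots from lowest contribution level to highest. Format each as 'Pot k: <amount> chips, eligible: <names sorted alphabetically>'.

Pot 1: 285 chips, eligible: A, B, C, D, E
Pot 2: 40 chips, eligible: A, B, C, D
Pot 3: 9 chips, eligible: A, B, C
Pot 4: 16 chips, eligible: A, B

Derivation:
Contributions: A=78, B=78, C=70, D=67, E=57
Pot levels (distinct totals of non-folded players): 57, 67, 70, 78
Layer 1-57: 57 each from A, B, C, D, E = 57*5 = 285 chips; eligible A, B, C, D, E
Layer 58-67: 10 each from A, B, C, D = 10*4 = 40 chips; eligible A, B, C, D
Layer 68-70: 3 each from A, B, C = 3*3 = 9 chips; eligible A, B, C
Layer 71-78: 8 each from A, B = 8*2 = 16 chips; eligible A, B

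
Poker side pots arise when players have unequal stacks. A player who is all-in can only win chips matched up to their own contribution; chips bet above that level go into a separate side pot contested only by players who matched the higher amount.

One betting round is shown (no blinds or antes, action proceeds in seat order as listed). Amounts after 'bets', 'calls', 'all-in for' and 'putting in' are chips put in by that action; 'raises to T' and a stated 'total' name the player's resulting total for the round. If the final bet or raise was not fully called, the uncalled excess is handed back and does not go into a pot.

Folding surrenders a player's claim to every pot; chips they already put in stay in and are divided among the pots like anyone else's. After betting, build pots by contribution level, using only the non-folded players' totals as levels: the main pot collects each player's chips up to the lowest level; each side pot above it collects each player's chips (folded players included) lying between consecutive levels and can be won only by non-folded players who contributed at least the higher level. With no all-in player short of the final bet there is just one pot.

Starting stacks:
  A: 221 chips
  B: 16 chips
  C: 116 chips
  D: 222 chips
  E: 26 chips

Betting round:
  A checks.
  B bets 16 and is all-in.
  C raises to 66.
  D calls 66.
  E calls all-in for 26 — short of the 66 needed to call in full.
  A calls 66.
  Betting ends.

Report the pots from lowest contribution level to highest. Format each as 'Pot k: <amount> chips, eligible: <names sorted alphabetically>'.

Pot 1: 80 chips, eligible: A, B, C, D, E
Pot 2: 40 chips, eligible: A, C, D, E
Pot 3: 120 chips, eligible: A, C, D

Derivation:
Contributions: A=66, B=16, C=66, D=66, E=26
Pot levels (distinct totals of non-folded players): 16, 26, 66
Layer 1-16: 16 each from A, B, C, D, E = 16*5 = 80 chips; eligible A, B, C, D, E
Layer 17-26: 10 each from A, C, D, E = 10*4 = 40 chips; eligible A, C, D, E
Layer 27-66: 40 each from A, C, D = 40*3 = 120 chips; eligible A, C, D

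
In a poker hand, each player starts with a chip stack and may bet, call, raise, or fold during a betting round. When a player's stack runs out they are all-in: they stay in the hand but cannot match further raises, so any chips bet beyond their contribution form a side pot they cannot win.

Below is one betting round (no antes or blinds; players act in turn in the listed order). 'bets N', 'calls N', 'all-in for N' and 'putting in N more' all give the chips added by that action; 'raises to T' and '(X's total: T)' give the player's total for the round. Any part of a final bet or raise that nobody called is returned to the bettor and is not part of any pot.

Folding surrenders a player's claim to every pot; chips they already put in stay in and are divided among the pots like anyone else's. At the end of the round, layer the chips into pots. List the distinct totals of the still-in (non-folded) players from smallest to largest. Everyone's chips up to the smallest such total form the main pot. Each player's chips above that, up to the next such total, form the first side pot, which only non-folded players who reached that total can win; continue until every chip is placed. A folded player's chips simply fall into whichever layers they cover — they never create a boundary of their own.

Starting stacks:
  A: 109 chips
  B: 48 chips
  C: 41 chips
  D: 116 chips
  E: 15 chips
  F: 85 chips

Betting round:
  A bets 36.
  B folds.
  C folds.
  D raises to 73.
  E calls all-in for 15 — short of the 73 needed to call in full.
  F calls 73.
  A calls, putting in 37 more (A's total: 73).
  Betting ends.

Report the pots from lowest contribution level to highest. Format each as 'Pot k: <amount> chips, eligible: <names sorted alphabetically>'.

Pot 1: 60 chips, eligible: A, D, E, F
Pot 2: 174 chips, eligible: A, D, F

Derivation:
Contributions: A=73, D=73, E=15, F=73
Folded: B, C
Pot levels (distinct totals of non-folded players): 15, 73
Layer 1-15: 15 each from A, D, E, F = 15*4 = 60 chips; eligible A, D, E, F
Layer 16-73: 58 each from A, D, F = 58*3 = 174 chips; eligible A, D, F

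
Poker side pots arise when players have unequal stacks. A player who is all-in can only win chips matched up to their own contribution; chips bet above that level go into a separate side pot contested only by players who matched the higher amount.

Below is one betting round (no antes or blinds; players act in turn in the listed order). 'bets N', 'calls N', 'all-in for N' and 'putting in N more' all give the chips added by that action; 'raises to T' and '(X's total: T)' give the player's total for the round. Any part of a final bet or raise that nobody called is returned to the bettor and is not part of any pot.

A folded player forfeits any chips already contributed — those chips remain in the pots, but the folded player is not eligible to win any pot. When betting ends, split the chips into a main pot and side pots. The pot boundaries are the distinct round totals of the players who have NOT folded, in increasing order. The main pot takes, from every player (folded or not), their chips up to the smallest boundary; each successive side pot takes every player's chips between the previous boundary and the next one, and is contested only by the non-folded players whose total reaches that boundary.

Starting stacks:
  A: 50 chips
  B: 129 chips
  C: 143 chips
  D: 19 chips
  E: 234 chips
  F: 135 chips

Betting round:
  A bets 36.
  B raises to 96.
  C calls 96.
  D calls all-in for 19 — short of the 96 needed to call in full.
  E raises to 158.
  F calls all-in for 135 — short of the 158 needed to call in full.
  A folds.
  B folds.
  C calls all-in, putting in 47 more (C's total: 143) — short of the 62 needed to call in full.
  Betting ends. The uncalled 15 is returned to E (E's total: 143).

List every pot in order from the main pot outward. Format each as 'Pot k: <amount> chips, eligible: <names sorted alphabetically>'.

Pot 1: 114 chips, eligible: C, D, E, F
Pot 2: 442 chips, eligible: C, E, F
Pot 3: 16 chips, eligible: C, E

Derivation:
Contributions (after 15 returned to E): A=36, B=96, C=143, D=19, E=143, F=135
Folded: A, B
Pot levels (distinct totals of non-folded players): 19, 135, 143
Layer 1-19: 19 each from A, B, C, D, E, F = 19*6 = 114 chips; eligible C, D, E, F
Layer 20-135: A 17 + B 77 + C 116 + E 116 + F 116 = 442 chips; eligible C, E, F
Layer 136-143: 8 each from C, E = 8*2 = 16 chips; eligible C, E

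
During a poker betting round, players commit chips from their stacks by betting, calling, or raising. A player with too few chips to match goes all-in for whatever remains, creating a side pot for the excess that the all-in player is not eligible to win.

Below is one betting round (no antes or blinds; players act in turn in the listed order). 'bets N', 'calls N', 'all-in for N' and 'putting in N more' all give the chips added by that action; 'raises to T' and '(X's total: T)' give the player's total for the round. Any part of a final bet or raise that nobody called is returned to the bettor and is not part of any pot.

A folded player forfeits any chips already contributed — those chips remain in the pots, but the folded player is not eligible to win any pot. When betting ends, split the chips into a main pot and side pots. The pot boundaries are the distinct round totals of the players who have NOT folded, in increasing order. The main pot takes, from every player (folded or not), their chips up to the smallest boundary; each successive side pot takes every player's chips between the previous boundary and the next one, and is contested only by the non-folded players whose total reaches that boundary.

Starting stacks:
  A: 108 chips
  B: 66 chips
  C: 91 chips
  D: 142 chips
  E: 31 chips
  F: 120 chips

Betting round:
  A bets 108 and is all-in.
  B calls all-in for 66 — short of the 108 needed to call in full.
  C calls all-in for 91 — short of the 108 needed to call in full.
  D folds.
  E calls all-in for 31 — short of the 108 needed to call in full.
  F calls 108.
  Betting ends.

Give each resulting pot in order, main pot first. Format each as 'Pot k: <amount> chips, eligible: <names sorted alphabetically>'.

Pot 1: 155 chips, eligible: A, B, C, E, F
Pot 2: 140 chips, eligible: A, B, C, F
Pot 3: 75 chips, eligible: A, C, F
Pot 4: 34 chips, eligible: A, F

Derivation:
Contributions: A=108, B=66, C=91, E=31, F=108
Folded: D
Pot levels (distinct totals of non-folded players): 31, 66, 91, 108
Layer 1-31: 31 each from A, B, C, E, F = 31*5 = 155 chips; eligible A, B, C, E, F
Layer 32-66: 35 each from A, B, C, F = 35*4 = 140 chips; eligible A, B, C, F
Layer 67-91: 25 each from A, C, F = 25*3 = 75 chips; eligible A, C, F
Layer 92-108: 17 each from A, F = 17*2 = 34 chips; eligible A, F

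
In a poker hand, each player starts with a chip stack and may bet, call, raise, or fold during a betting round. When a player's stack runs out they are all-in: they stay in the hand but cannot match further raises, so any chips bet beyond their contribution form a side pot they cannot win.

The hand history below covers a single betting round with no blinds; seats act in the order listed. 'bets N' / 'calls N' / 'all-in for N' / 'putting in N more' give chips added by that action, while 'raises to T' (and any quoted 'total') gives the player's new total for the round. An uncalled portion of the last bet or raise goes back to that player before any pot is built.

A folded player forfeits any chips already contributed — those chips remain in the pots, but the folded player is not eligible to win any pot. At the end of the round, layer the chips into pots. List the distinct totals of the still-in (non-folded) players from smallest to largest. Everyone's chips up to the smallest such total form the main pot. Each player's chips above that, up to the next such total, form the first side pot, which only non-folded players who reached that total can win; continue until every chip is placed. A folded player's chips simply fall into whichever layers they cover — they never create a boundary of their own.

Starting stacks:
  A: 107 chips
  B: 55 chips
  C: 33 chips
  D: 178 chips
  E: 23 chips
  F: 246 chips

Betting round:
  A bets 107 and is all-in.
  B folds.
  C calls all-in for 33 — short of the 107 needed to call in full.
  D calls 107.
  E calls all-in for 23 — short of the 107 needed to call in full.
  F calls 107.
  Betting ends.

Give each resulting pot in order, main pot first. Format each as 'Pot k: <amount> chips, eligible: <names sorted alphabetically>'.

Pot 1: 115 chips, eligible: A, C, D, E, F
Pot 2: 40 chips, eligible: A, C, D, F
Pot 3: 222 chips, eligible: A, D, F

Derivation:
Contributions: A=107, C=33, D=107, E=23, F=107
Folded: B
Pot levels (distinct totals of non-folded players): 23, 33, 107
Layer 1-23: 23 each from A, C, D, E, F = 23*5 = 115 chips; eligible A, C, D, E, F
Layer 24-33: 10 each from A, C, D, F = 10*4 = 40 chips; eligible A, C, D, F
Layer 34-107: 74 each from A, D, F = 74*3 = 222 chips; eligible A, D, F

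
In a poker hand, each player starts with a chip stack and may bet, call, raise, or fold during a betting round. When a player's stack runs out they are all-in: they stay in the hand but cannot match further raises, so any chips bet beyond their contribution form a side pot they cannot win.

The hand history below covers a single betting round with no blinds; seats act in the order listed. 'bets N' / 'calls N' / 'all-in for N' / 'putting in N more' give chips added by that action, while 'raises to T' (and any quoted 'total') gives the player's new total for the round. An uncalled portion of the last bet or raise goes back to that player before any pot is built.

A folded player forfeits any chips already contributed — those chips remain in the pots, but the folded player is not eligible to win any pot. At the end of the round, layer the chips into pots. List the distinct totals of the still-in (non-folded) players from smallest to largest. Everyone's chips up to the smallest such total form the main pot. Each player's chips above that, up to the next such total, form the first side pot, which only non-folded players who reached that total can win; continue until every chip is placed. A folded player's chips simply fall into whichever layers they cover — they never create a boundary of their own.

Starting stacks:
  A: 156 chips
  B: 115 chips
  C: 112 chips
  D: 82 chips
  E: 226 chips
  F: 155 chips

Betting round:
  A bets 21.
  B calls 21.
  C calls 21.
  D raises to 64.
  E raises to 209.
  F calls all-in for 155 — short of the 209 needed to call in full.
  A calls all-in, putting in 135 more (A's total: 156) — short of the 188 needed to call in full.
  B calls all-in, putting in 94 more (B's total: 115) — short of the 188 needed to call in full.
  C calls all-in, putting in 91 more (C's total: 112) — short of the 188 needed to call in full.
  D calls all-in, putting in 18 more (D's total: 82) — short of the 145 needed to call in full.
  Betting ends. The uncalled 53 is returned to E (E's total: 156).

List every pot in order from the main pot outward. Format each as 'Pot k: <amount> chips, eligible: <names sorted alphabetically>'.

Contributions (after 53 returned to E): A=156, B=115, C=112, D=82, E=156, F=155
Pot levels (distinct totals of non-folded players): 82, 112, 115, 155, 156
Layer 1-82: 82 each from A, B, C, D, E, F = 82*6 = 492 chips; eligible A, B, C, D, E, F
Layer 83-112: 30 each from A, B, C, E, F = 30*5 = 150 chips; eligible A, B, C, E, F
Layer 113-115: 3 each from A, B, E, F = 3*4 = 12 chips; eligible A, B, E, F
Layer 116-155: 40 each from A, E, F = 40*3 = 120 chips; eligible A, E, F
Layer 156-156: 1 each from A, E = 1*2 = 2 chips; eligible A, E

Pot 1: 492 chips, eligible: A, B, C, D, E, F
Pot 2: 150 chips, eligible: A, B, C, E, F
Pot 3: 12 chips, eligible: A, B, E, F
Pot 4: 120 chips, eligible: A, E, F
Pot 5: 2 chips, eligible: A, E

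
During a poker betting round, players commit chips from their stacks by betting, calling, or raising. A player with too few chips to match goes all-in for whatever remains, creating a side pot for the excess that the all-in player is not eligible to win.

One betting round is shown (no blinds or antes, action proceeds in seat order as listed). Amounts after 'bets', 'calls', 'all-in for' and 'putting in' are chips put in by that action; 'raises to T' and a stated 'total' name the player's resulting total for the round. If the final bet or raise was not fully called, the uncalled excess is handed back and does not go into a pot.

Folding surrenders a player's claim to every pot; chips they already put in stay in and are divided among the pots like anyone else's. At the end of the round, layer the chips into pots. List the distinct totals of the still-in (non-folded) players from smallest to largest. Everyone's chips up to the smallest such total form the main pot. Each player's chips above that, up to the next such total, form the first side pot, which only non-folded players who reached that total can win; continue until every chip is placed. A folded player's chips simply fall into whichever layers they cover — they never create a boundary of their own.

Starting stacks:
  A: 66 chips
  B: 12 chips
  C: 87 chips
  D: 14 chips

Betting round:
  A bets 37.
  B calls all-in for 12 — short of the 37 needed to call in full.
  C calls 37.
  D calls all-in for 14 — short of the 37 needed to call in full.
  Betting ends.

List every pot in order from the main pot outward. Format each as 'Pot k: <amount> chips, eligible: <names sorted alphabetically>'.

Contributions: A=37, B=12, C=37, D=14
Pot levels (distinct totals of non-folded players): 12, 14, 37
Layer 1-12: 12 each from A, B, C, D = 12*4 = 48 chips; eligible A, B, C, D
Layer 13-14: 2 each from A, C, D = 2*3 = 6 chips; eligible A, C, D
Layer 15-37: 23 each from A, C = 23*2 = 46 chips; eligible A, C

Pot 1: 48 chips, eligible: A, B, C, D
Pot 2: 6 chips, eligible: A, C, D
Pot 3: 46 chips, eligible: A, C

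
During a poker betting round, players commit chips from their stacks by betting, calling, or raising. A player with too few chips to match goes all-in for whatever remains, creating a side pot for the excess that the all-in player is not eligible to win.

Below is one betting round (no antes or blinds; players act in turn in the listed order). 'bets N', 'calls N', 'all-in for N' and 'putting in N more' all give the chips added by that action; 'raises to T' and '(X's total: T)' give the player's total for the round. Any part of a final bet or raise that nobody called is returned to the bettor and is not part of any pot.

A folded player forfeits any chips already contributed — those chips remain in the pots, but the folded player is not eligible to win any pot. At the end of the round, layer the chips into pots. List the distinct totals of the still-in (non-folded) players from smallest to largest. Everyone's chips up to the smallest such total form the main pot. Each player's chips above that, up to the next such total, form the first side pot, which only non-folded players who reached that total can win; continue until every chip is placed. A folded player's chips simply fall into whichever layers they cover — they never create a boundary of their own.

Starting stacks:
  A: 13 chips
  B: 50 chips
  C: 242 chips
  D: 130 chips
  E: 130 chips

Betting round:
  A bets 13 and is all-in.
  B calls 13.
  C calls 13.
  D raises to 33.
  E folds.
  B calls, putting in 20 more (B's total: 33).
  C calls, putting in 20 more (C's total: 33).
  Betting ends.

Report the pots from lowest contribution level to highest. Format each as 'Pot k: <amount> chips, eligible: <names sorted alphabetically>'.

Contributions: A=13, B=33, C=33, D=33
Folded: E
Pot levels (distinct totals of non-folded players): 13, 33
Layer 1-13: 13 each from A, B, C, D = 13*4 = 52 chips; eligible A, B, C, D
Layer 14-33: 20 each from B, C, D = 20*3 = 60 chips; eligible B, C, D

Pot 1: 52 chips, eligible: A, B, C, D
Pot 2: 60 chips, eligible: B, C, D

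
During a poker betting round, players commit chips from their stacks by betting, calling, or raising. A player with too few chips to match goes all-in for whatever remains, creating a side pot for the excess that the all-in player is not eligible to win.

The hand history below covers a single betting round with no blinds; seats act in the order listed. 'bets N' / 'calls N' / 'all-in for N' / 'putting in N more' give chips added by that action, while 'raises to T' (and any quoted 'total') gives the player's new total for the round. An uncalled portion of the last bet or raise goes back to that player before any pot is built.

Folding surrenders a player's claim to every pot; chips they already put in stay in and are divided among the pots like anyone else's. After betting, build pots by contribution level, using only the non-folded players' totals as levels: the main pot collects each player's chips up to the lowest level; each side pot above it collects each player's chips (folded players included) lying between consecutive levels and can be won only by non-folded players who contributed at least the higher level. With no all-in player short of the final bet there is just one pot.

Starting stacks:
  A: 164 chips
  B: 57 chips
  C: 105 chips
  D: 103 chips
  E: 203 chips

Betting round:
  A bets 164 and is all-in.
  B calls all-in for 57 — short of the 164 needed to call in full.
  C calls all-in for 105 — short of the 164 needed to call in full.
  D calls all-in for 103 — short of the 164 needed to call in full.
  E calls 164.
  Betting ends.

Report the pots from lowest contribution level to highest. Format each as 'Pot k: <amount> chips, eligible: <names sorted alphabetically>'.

Pot 1: 285 chips, eligible: A, B, C, D, E
Pot 2: 184 chips, eligible: A, C, D, E
Pot 3: 6 chips, eligible: A, C, E
Pot 4: 118 chips, eligible: A, E

Derivation:
Contributions: A=164, B=57, C=105, D=103, E=164
Pot levels (distinct totals of non-folded players): 57, 103, 105, 164
Layer 1-57: 57 each from A, B, C, D, E = 57*5 = 285 chips; eligible A, B, C, D, E
Layer 58-103: 46 each from A, C, D, E = 46*4 = 184 chips; eligible A, C, D, E
Layer 104-105: 2 each from A, C, E = 2*3 = 6 chips; eligible A, C, E
Layer 106-164: 59 each from A, E = 59*2 = 118 chips; eligible A, E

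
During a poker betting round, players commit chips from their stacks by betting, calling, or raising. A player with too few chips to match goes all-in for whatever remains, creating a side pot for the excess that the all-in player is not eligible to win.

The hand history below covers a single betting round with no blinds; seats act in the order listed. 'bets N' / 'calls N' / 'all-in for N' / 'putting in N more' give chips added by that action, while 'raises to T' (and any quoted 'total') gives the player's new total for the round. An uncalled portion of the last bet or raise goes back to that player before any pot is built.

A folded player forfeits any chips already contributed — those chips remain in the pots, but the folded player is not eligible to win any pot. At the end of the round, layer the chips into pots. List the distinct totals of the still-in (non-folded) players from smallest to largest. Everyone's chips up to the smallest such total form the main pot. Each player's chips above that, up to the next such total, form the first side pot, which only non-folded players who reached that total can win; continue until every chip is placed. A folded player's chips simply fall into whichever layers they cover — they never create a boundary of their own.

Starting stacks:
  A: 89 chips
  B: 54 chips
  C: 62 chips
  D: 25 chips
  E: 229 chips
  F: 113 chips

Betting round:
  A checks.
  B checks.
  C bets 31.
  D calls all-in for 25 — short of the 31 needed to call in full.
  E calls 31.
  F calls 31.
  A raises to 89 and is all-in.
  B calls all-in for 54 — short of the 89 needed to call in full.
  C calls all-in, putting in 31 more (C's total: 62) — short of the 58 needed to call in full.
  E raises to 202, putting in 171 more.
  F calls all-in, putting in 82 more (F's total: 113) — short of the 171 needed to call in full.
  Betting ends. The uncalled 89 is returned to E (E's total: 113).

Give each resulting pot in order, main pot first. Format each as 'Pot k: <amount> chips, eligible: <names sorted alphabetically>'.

Pot 1: 150 chips, eligible: A, B, C, D, E, F
Pot 2: 145 chips, eligible: A, B, C, E, F
Pot 3: 32 chips, eligible: A, C, E, F
Pot 4: 81 chips, eligible: A, E, F
Pot 5: 48 chips, eligible: E, F

Derivation:
Contributions (after 89 returned to E): A=89, B=54, C=62, D=25, E=113, F=113
Pot levels (distinct totals of non-folded players): 25, 54, 62, 89, 113
Layer 1-25: 25 each from A, B, C, D, E, F = 25*6 = 150 chips; eligible A, B, C, D, E, F
Layer 26-54: 29 each from A, B, C, E, F = 29*5 = 145 chips; eligible A, B, C, E, F
Layer 55-62: 8 each from A, C, E, F = 8*4 = 32 chips; eligible A, C, E, F
Layer 63-89: 27 each from A, E, F = 27*3 = 81 chips; eligible A, E, F
Layer 90-113: 24 each from E, F = 24*2 = 48 chips; eligible E, F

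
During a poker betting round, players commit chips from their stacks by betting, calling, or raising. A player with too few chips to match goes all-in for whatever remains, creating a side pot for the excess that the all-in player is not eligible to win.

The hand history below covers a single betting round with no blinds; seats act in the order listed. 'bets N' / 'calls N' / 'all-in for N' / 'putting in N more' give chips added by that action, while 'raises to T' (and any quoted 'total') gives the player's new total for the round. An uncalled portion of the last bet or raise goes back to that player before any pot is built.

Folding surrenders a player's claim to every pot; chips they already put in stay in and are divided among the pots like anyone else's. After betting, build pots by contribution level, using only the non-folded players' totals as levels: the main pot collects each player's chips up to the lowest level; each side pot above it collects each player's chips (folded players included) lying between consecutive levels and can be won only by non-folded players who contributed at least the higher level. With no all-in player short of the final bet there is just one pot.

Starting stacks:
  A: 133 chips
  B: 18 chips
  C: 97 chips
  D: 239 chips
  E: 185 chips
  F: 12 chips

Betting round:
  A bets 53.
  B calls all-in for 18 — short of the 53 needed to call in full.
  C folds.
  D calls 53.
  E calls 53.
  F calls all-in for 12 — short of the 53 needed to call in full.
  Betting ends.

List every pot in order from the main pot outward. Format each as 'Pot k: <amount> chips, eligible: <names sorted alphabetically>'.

Contributions: A=53, B=18, D=53, E=53, F=12
Folded: C
Pot levels (distinct totals of non-folded players): 12, 18, 53
Layer 1-12: 12 each from A, B, D, E, F = 12*5 = 60 chips; eligible A, B, D, E, F
Layer 13-18: 6 each from A, B, D, E = 6*4 = 24 chips; eligible A, B, D, E
Layer 19-53: 35 each from A, D, E = 35*3 = 105 chips; eligible A, D, E

Pot 1: 60 chips, eligible: A, B, D, E, F
Pot 2: 24 chips, eligible: A, B, D, E
Pot 3: 105 chips, eligible: A, D, E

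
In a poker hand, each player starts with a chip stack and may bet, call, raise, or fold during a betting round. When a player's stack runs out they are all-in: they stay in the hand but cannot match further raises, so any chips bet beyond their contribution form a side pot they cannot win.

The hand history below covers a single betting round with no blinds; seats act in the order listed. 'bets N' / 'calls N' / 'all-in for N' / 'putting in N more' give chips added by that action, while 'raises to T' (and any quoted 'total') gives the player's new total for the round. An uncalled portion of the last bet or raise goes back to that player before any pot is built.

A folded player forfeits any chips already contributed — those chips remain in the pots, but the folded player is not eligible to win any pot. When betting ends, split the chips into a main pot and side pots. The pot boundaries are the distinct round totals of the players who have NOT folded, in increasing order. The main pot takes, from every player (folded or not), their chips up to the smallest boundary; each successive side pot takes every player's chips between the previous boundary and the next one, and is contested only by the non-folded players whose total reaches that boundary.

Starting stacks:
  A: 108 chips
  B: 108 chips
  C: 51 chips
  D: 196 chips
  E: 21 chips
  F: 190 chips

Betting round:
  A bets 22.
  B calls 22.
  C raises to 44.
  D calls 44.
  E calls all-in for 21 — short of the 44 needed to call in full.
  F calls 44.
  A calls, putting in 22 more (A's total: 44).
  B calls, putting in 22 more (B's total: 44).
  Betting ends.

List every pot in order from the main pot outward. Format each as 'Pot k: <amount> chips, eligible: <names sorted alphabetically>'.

Pot 1: 126 chips, eligible: A, B, C, D, E, F
Pot 2: 115 chips, eligible: A, B, C, D, F

Derivation:
Contributions: A=44, B=44, C=44, D=44, E=21, F=44
Pot levels (distinct totals of non-folded players): 21, 44
Layer 1-21: 21 each from A, B, C, D, E, F = 21*6 = 126 chips; eligible A, B, C, D, E, F
Layer 22-44: 23 each from A, B, C, D, F = 23*5 = 115 chips; eligible A, B, C, D, F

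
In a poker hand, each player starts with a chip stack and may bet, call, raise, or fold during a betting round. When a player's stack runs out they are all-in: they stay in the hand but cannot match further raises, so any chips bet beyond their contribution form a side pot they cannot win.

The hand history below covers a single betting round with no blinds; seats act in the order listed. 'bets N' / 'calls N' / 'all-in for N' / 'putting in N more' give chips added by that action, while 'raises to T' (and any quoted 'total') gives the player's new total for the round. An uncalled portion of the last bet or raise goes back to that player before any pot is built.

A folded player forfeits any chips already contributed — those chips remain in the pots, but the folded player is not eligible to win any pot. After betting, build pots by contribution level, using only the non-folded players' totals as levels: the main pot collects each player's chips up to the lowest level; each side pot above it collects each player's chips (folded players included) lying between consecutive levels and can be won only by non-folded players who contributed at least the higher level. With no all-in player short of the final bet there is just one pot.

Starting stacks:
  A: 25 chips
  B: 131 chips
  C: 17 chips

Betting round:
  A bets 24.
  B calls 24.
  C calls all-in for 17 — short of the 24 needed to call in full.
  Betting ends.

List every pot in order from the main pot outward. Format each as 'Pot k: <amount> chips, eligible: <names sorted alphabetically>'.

Contributions: A=24, B=24, C=17
Pot levels (distinct totals of non-folded players): 17, 24
Layer 1-17: 17 each from A, B, C = 17*3 = 51 chips; eligible A, B, C
Layer 18-24: 7 each from A, B = 7*2 = 14 chips; eligible A, B

Pot 1: 51 chips, eligible: A, B, C
Pot 2: 14 chips, eligible: A, B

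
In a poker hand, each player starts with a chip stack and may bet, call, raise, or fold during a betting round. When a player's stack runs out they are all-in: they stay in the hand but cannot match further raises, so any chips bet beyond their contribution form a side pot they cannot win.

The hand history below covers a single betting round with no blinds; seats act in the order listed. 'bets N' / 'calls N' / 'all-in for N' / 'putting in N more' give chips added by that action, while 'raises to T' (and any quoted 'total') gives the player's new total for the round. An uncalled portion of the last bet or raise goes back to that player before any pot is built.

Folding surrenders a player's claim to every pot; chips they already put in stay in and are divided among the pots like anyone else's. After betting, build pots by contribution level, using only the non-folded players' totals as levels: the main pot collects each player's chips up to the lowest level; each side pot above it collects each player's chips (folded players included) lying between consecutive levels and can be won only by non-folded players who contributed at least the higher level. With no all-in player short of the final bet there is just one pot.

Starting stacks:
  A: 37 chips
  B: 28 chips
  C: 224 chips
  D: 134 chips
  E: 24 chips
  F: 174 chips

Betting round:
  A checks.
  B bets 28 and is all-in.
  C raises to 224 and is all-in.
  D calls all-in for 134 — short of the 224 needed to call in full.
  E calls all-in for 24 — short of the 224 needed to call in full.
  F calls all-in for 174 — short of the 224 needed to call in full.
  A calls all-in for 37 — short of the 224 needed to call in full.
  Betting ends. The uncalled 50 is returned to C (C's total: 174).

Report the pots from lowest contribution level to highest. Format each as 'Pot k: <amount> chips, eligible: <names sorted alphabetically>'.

Contributions (after 50 returned to C): A=37, B=28, C=174, D=134, E=24, F=174
Pot levels (distinct totals of non-folded players): 24, 28, 37, 134, 174
Layer 1-24: 24 each from A, B, C, D, E, F = 24*6 = 144 chips; eligible A, B, C, D, E, F
Layer 25-28: 4 each from A, B, C, D, F = 4*5 = 20 chips; eligible A, B, C, D, F
Layer 29-37: 9 each from A, C, D, F = 9*4 = 36 chips; eligible A, C, D, F
Layer 38-134: 97 each from C, D, F = 97*3 = 291 chips; eligible C, D, F
Layer 135-174: 40 each from C, F = 40*2 = 80 chips; eligible C, F

Pot 1: 144 chips, eligible: A, B, C, D, E, F
Pot 2: 20 chips, eligible: A, B, C, D, F
Pot 3: 36 chips, eligible: A, C, D, F
Pot 4: 291 chips, eligible: C, D, F
Pot 5: 80 chips, eligible: C, F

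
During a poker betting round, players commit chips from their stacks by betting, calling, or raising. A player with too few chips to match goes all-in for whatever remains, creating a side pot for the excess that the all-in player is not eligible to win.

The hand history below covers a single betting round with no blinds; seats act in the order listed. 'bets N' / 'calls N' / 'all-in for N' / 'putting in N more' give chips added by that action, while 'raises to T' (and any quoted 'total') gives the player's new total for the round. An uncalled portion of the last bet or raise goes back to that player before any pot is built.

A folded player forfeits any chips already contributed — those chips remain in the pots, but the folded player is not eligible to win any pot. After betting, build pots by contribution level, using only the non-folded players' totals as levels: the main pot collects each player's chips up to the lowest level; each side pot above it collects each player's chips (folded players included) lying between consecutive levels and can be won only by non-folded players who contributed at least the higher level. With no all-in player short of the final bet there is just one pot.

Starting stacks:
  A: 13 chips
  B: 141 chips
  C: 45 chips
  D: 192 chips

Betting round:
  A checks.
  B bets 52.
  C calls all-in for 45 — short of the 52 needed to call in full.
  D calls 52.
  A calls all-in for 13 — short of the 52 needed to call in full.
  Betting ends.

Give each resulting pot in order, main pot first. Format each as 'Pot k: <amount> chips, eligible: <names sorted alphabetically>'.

Contributions: A=13, B=52, C=45, D=52
Pot levels (distinct totals of non-folded players): 13, 45, 52
Layer 1-13: 13 each from A, B, C, D = 13*4 = 52 chips; eligible A, B, C, D
Layer 14-45: 32 each from B, C, D = 32*3 = 96 chips; eligible B, C, D
Layer 46-52: 7 each from B, D = 7*2 = 14 chips; eligible B, D

Pot 1: 52 chips, eligible: A, B, C, D
Pot 2: 96 chips, eligible: B, C, D
Pot 3: 14 chips, eligible: B, D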